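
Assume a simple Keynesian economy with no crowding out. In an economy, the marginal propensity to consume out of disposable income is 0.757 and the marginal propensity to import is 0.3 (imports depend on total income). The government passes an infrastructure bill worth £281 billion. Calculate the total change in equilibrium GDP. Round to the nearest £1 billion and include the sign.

Spending multiplier = 1/(1 − c + m) = 1/(1 − 0.757 + 0.3) = 1/0.543 ≈ 1.842.
ΔY = k × ΔG = (+£281 billion) / 0.543 ≈ +£517 billion.

+£517 billion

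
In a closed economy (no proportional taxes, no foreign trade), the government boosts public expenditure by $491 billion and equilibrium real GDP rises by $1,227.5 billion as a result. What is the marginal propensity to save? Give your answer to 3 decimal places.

0.400

Implied spending multiplier k = ΔY/ΔG = 1,227.5/491 = 2.5.
Since k = 1/(1 − MPC), MPC = 1 − 1/k = 1 − ΔG/ΔY = 1 − 491/1,227.5 = 0.600.
MPS = 1 − MPC = 0.400.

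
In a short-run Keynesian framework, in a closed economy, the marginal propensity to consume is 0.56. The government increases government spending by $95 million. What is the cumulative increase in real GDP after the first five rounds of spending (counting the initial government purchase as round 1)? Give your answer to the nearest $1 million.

Round 1 adds ΔG = $95 million; each later round is MPC = 0.56 times the previous.
After 5 rounds: 95 + 53.2 + 29.792 + 16.68352 + 9.3427712 = ΔG·(1 − c^5)/(1 − c) = 95 × (1 − 0.0550731776)/0.44 ≈ $204 million.

$204 million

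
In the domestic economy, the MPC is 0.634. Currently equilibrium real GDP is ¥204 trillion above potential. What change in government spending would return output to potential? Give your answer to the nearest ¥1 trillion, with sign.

Spending multiplier = 1/(1 − MPC) = 1/(1 − 0.634) = 1/0.366 ≈ 2.732.
Need ΔY = −¥204 trillion, so ΔG = ΔY/k = (−¥204 trillion) × 0.366 ≈ −¥75 trillion.
The government should cut government spending by ¥75 trillion.

−¥75 trillion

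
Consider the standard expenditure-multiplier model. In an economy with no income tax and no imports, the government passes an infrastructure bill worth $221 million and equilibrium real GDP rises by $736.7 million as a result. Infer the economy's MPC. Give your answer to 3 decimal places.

Implied spending multiplier k = ΔY/ΔG = 736.7/221 ≈ 3.3335.
Since k = 1/(1 − MPC), MPC = 1 − 1/k = 1 − ΔG/ΔY = 1 − 221/736.7 ≈ 0.700.

0.700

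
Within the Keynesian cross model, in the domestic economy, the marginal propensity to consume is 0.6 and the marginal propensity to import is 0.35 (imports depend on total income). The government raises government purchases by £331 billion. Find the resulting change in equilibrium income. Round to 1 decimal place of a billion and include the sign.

+£441.3 billion

Government-spending multiplier = 1/(1 − c + m) = 1/(1 − 0.6 + 0.35) = 1/0.75 ≈ 1.333.
ΔY = k × ΔG = (+£331 billion) / 0.75 ≈ +£441.3 billion.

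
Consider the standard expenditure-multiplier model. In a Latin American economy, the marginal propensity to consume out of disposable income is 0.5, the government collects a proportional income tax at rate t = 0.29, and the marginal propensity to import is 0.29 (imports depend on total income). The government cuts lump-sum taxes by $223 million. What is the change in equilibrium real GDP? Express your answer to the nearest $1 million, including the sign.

+$119 million

A lump-sum tax change of −$223 million shifts disposable income by +$223 million; first-round consumption changes by −c × ΔT = −0.5 × (−$223 million) = +$111.5 million.
Expenditure multiplier = 1/(1 − c(1−t) + m) = 1/(1 − 0.5×0.71 + 0.29) = 1/0.935 ≈ 1.07.
The tax multiplier is −c × k ≈ −0.535, so ΔY = k × (−c·ΔT) = (+$111.5 million) / 0.935 ≈ +$119 million.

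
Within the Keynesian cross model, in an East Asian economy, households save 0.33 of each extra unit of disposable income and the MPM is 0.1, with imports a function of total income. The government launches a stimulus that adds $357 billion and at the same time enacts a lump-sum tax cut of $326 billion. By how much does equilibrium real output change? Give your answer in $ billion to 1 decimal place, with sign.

MPC = 1 − MPS = 1 − 0.33 = 0.67.
Expenditure multiplier = 1/(1 − c + m) = 1/(1 − 0.67 + 0.1) = 1/0.43 ≈ 2.326.
ΔG contributes k·ΔG = (+$357 billion) / 0.43 ≈ +$830.2 billion.
ΔT of −$326 billion changes first-round spending by −c·ΔT = +$218.42 billion, contributing k·(−c·ΔT) = (+$218.42 billion) / 0.43 ≈ +$508 billion.
Net ΔY = k(ΔG − c·ΔT) = (+$575.42 billion) / 0.43 ≈ +$1,338.2 billion.

+$1,338.2 billion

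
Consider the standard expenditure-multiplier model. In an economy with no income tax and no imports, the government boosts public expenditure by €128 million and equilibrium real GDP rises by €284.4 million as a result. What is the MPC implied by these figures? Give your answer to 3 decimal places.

Implied spending multiplier k = ΔY/ΔG = 284.4/128 ≈ 2.2219.
Since k = 1/(1 − MPC), MPC = 1 − 1/k = 1 − ΔG/ΔY = 1 − 128/284.4 ≈ 0.550.

0.550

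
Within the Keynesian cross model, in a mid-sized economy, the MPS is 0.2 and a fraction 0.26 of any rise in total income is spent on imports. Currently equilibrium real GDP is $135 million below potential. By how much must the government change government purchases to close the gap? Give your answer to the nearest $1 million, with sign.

MPC = 1 − MPS = 1 − 0.2 = 0.8.
Spending multiplier = 1/(1 − c + m) = 1/(1 − 0.8 + 0.26) = 1/0.46 ≈ 2.174.
Need ΔY = +$135 million, so ΔG = ΔY/k = (+$135 million) × 0.46 ≈ +$62 million.
The government should increase government purchases by $62 million.

+$62 million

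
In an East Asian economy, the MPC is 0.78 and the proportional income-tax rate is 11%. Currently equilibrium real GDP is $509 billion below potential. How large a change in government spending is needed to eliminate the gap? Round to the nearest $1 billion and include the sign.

Spending multiplier = 1/(1 − c(1−t)) = 1/(1 − 0.78×0.89) = 1/0.3058 ≈ 3.27.
Need ΔY = +$509 billion, so ΔG = ΔY/k = (+$509 billion) × 0.3058 ≈ +$156 billion.
The government should increase government spending by $156 billion.

+$156 billion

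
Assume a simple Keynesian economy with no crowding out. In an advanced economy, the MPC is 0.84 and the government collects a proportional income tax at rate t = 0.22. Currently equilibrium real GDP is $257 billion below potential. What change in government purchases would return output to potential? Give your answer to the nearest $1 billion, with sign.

Spending multiplier = 1/(1 − c(1−t)) = 1/(1 − 0.84×0.78) = 1/0.3448 ≈ 2.9.
Need ΔY = +$257 billion, so ΔG = ΔY/k = (+$257 billion) × 0.3448 ≈ +$89 billion.
The government should increase government purchases by $89 billion.

+$89 billion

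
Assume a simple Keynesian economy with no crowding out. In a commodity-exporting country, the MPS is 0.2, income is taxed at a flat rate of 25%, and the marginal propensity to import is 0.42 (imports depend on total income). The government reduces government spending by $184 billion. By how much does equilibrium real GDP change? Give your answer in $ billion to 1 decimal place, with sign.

−$224.4 billion

MPC = 1 − MPS = 1 − 0.2 = 0.8.
Spending multiplier = 1/(1 − c(1−t) + m) = 1/(1 − 0.8×0.75 + 0.42) = 1/0.82 ≈ 1.22.
ΔY = k × ΔG = (−$184 billion) / 0.82 ≈ −$224.4 billion.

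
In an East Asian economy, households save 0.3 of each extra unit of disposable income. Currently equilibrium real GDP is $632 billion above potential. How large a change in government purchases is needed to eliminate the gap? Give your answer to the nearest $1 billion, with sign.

MPC = 1 − MPS = 1 − 0.3 = 0.7.
Spending multiplier = 1/(1 − MPC) = 1/(1 − 0.7) = 1/0.3 ≈ 3.333.
Need ΔY = −$632 billion, so ΔG = ΔY/k = (−$632 billion) × 0.3 ≈ −$190 billion.
The government should cut government purchases by $190 billion.

−$190 billion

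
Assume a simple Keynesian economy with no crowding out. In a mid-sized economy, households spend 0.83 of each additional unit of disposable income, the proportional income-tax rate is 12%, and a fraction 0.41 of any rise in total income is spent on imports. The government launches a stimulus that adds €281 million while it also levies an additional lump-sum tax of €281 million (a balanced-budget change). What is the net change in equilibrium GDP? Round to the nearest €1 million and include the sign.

Expenditure multiplier = 1/(1 − c(1−t) + m) = 1/(1 − 0.83×0.88 + 0.41) = 1/0.6796 ≈ 1.471.
ΔG contributes k·ΔG = (+€281 million) / 0.6796 ≈ +€413.5 million.
ΔT of +€281 million changes first-round spending by −c·ΔT = −€233.23 million, contributing k·(−c·ΔT) = (−€233.23 million) / 0.6796 ≈ −€343.2 million.
Net ΔY = k(ΔG − c·ΔT) = (+€47.77 million) / 0.6796 ≈ +€70 million.

+€70 million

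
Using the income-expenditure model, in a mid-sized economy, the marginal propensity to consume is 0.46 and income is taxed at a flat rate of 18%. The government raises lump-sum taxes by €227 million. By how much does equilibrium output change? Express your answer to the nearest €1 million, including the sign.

−€168 million

A lump-sum tax change of +€227 million shifts disposable income by −€227 million; first-round consumption changes by −c × ΔT = −0.46 × (+€227 million) = −€104.42 million.
Expenditure multiplier = 1/(1 − c(1−t)) = 1/(1 − 0.46×0.82) = 1/0.6228 ≈ 1.606.
The tax multiplier is −c × k ≈ −0.739, so ΔY = k × (−c·ΔT) = (−€104.42 million) / 0.6228 ≈ −€168 million.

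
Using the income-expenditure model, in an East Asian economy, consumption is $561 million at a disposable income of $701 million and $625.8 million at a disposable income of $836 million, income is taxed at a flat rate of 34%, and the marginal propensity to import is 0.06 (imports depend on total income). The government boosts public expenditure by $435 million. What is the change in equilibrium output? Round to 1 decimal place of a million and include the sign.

+$585.3 million

MPC = ΔC/ΔYd = (625.8 − 561)/(836 − 701) = 64.8/135 = 0.48.
Expenditure multiplier = 1/(1 − c(1−t) + m) = 1/(1 − 0.48×0.66 + 0.06) = 1/0.7432 ≈ 1.346.
ΔY = k × ΔG = (+$435 million) / 0.7432 ≈ +$585.3 million.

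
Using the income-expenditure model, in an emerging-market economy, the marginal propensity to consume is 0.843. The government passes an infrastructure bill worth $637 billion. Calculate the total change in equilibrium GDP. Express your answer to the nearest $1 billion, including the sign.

+$4,057 billion

Government-spending multiplier = 1/(1 − MPC) = 1/(1 − 0.843) = 1/0.157 ≈ 6.369.
ΔY = k × ΔG = (+$637 billion) / 0.157 ≈ +$4,057 billion.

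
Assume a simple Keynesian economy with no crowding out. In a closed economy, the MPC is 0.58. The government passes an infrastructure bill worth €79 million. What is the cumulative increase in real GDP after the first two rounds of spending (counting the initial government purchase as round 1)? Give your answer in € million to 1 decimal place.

Round 1 adds ΔG = €79 million; each later round is MPC = 0.58 times the previous.
After 2 rounds: 79 + 45.82 = ΔG·(1 − c^2)/(1 − c) = 79 × (1 − 0.3364)/0.42 ≈ €124.8 million.

€124.8 million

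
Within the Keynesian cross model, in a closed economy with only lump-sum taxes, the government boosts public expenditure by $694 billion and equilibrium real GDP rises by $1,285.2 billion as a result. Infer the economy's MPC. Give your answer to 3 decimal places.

0.460

Implied spending multiplier k = ΔY/ΔG = 1,285.2/694 ≈ 1.8519.
Since k = 1/(1 − MPC), MPC = 1 − 1/k = 1 − ΔG/ΔY = 1 − 694/1,285.2 ≈ 0.460.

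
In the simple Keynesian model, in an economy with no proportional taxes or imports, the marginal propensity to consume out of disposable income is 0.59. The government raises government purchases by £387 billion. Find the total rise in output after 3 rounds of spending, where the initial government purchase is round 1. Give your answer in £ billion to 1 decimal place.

£750.0 billion

Round 1 adds ΔG = £387 billion; each later round is MPC = 0.59 times the previous.
After 3 rounds: 387 + 228.33 + 134.7147 = ΔG·(1 − c^3)/(1 − c) = 387 × (1 − 0.205379)/0.41 ≈ £750 billion.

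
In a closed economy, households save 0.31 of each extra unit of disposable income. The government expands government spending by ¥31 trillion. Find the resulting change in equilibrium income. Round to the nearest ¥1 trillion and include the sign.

+¥100 trillion

MPC = 1 − MPS = 1 − 0.31 = 0.69.
Expenditure multiplier = 1/(1 − MPC) = 1/(1 − 0.69) = 1/0.31 ≈ 3.226.
ΔY = k × ΔG = (+¥31 trillion) / 0.31 = +¥100 trillion.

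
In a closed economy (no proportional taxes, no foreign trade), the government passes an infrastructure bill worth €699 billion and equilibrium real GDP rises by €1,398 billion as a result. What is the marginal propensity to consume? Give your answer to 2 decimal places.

Implied spending multiplier k = ΔY/ΔG = 1,398/699 = 2.
Since k = 1/(1 − MPC), MPC = 1 − 1/k = 1 − ΔG/ΔY = 1 − 699/1,398 = 0.50.

0.50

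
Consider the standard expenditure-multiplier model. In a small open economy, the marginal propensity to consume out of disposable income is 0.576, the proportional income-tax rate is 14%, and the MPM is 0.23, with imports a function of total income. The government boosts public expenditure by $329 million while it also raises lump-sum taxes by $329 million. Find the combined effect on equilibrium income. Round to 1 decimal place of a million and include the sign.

Expenditure multiplier = 1/(1 − c(1−t) + m) = 1/(1 − 0.576×0.86 + 0.23) = 1/0.73464 ≈ 1.361.
ΔG contributes k·ΔG = (+$329 million) / 0.73464 ≈ +$447.8 million.
ΔT of +$329 million changes first-round spending by −c·ΔT = −$189.504 million, contributing k·(−c·ΔT) = (−$189.504 million) / 0.73464 ≈ −$258 million.
Net ΔY = k(ΔG − c·ΔT) = (+$139.496 million) / 0.73464 ≈ +$189.9 million.

+$189.9 million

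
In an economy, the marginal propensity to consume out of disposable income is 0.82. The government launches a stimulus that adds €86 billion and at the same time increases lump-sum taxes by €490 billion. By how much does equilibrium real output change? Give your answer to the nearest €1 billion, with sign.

−€1,754 billion

Expenditure multiplier = 1/(1 − MPC) = 1/(1 − 0.82) = 1/0.18 ≈ 5.556.
ΔG contributes k·ΔG = (+€86 billion) / 0.18 ≈ +€477.8 billion.
ΔT of +€490 billion changes first-round spending by −c·ΔT = −€401.8 billion, contributing k·(−c·ΔT) = (−€401.8 billion) / 0.18 ≈ −€2,232.2 billion.
Net ΔY = k(ΔG − c·ΔT) = (−€315.8 billion) / 0.18 ≈ −€1,754 billion.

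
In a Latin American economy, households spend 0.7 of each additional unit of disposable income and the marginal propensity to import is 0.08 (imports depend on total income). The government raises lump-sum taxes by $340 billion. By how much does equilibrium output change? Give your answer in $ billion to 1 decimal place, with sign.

−$626.3 billion

A lump-sum tax change of +$340 billion shifts disposable income by −$340 billion; first-round consumption changes by −c × ΔT = −0.7 × (+$340 billion) = −$238 billion.
Expenditure multiplier = 1/(1 − c + m) = 1/(1 − 0.7 + 0.08) = 1/0.38 ≈ 2.632.
The tax multiplier is −c × k ≈ −1.842, so ΔY = k × (−c·ΔT) = (−$238 billion) / 0.38 ≈ −$626.3 billion.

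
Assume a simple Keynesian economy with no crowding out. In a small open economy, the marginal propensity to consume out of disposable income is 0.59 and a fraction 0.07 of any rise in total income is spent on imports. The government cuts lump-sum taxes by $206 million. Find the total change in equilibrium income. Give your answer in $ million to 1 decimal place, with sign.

+$253.2 million

A lump-sum tax change of −$206 million shifts disposable income by +$206 million; first-round consumption changes by −c × ΔT = −0.59 × (−$206 million) = +$121.54 million.
Expenditure multiplier = 1/(1 − c + m) = 1/(1 − 0.59 + 0.07) = 1/0.48 ≈ 2.083.
The tax multiplier is −c × k ≈ −1.229, so ΔY = k × (−c·ΔT) = (+$121.54 million) / 0.48 ≈ +$253.2 million.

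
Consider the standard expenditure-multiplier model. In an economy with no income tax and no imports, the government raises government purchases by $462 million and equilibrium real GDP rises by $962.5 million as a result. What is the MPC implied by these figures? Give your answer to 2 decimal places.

0.52

Implied spending multiplier k = ΔY/ΔG = 962.5/462 ≈ 2.0833.
Since k = 1/(1 − MPC), MPC = 1 − 1/k = 1 − ΔG/ΔY = 1 − 462/962.5 = 0.52.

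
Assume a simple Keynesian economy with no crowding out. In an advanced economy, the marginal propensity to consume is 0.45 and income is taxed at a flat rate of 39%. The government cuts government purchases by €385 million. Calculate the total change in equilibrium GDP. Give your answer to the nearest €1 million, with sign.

Expenditure multiplier = 1/(1 − c(1−t)) = 1/(1 − 0.45×0.61) = 1/0.7255 ≈ 1.378.
ΔY = k × ΔG = (−€385 million) / 0.7255 ≈ −€531 million.

−€531 million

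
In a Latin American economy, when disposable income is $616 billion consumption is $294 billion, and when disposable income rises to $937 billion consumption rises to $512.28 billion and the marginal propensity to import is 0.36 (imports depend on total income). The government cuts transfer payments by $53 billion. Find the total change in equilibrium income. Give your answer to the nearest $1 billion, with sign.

MPC = ΔC/ΔYd = (512.28 − 294)/(937 − 616) = 218.28/321 = 0.68.
The transfer change shifts disposable income by −$53 billion, so first-round consumption changes by c·ΔTR = 0.68 × (−$53 billion) = −$36.04 billion.
Expenditure multiplier = 1/(1 − c + m) = 1/(1 − 0.68 + 0.36) = 1/0.68 ≈ 1.471.
The transfer multiplier is c × k = 1, so ΔY = k × (c·ΔTR) = (−$36.04 billion) / 0.68 = −$53 billion.

−$53 billion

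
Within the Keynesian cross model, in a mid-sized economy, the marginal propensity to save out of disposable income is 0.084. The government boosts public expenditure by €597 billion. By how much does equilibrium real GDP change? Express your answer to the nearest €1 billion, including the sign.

MPC = 1 − MPS = 1 − 0.084 = 0.916.
Government-spending multiplier = 1/(1 − MPC) = 1/(1 − 0.916) = 1/0.084 ≈ 11.905.
ΔY = k × ΔG = (+€597 billion) / 0.084 ≈ +€7,107 billion.

+€7,107 billion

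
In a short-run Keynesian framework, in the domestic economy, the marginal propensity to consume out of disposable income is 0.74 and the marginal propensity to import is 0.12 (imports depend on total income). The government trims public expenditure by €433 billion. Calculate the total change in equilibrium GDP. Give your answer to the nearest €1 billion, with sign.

Expenditure multiplier = 1/(1 − c + m) = 1/(1 − 0.74 + 0.12) = 1/0.38 ≈ 2.632.
ΔY = k × ΔG = (−€433 billion) / 0.38 ≈ −€1,139 billion.

−€1,139 billion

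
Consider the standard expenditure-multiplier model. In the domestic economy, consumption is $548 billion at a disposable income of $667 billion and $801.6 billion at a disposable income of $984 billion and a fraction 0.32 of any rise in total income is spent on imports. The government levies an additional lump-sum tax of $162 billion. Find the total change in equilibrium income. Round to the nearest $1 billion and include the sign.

−$249 billion

MPC = ΔC/ΔYd = (801.6 − 548)/(984 − 667) = 253.6/317 = 0.8.
A lump-sum tax change of +$162 billion shifts disposable income by −$162 billion; first-round consumption changes by −c × ΔT = −0.8 × (+$162 billion) = −$129.6 billion.
Expenditure multiplier = 1/(1 − c + m) = 1/(1 − 0.8 + 0.32) = 1/0.52 ≈ 1.923.
The tax multiplier is −c × k ≈ −1.538, so ΔY = k × (−c·ΔT) = (−$129.6 billion) / 0.52 ≈ −$249 billion.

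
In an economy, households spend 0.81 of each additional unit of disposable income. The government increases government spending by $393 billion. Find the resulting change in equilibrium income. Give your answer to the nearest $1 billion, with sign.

Spending multiplier = 1/(1 − MPC) = 1/(1 − 0.81) = 1/0.19 ≈ 5.263.
ΔY = k × ΔG = (+$393 billion) / 0.19 ≈ +$2,068 billion.

+$2,068 billion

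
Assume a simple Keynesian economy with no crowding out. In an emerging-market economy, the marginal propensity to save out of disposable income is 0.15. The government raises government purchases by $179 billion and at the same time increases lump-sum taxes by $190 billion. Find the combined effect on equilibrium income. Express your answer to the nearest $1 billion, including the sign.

+$117 billion

MPC = 1 − MPS = 1 − 0.15 = 0.85.
Expenditure multiplier = 1/(1 − MPC) = 1/(1 − 0.85) = 1/0.15 ≈ 6.667.
ΔG contributes k·ΔG = (+$179 billion) / 0.15 ≈ +$1,193.3 billion.
ΔT of +$190 billion changes first-round spending by −c·ΔT = −$161.5 billion, contributing k·(−c·ΔT) = (−$161.5 billion) / 0.15 ≈ −$1,076.7 billion.
Net ΔY = k(ΔG − c·ΔT) = (+$17.5 billion) / 0.15 ≈ +$117 billion.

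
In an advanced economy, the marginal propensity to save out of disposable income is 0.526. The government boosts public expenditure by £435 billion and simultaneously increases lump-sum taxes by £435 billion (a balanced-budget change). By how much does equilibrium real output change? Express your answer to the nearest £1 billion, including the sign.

+£435 billion

MPC = 1 − MPS = 1 − 0.526 = 0.474.
Expenditure multiplier = 1/(1 − MPC) = 1/(1 − 0.474) = 1/0.526 ≈ 1.901.
ΔG contributes k·ΔG = (+£435 billion) / 0.526 ≈ +£827 billion.
ΔT of +£435 billion changes first-round spending by −c·ΔT = −£206.19 billion, contributing k·(−c·ΔT) = (−£206.19 billion) / 0.526 ≈ −£392 billion.
With ΔG = ΔT and no other leakages, the balanced-budget multiplier is 1, so ΔY = ΔG = +£435 billion.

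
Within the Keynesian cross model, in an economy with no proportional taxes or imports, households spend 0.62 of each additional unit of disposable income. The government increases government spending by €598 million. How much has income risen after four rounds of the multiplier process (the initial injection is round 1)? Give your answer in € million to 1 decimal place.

Round 1 adds ΔG = €598 million; each later round is MPC = 0.62 times the previous.
After 4 rounds: 598 + 370.76 + 229.8712 + 142.520144 = ΔG·(1 − c^4)/(1 − c) = 598 × (1 − 0.14776336)/0.38 ≈ €1,341.2 million.

€1,341.2 million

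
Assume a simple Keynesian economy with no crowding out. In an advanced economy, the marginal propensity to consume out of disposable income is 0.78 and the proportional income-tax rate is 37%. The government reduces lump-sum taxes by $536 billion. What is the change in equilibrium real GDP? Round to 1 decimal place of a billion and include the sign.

+$822.0 billion

A lump-sum tax change of −$536 billion shifts disposable income by +$536 billion; first-round consumption changes by −c × ΔT = −0.78 × (−$536 billion) = +$418.08 billion.
Expenditure multiplier = 1/(1 − c(1−t)) = 1/(1 − 0.78×0.63) = 1/0.5086 ≈ 1.966.
The tax multiplier is −c × k ≈ −1.534, so ΔY = k × (−c·ΔT) = (+$418.08 billion) / 0.5086 ≈ +$822 billion.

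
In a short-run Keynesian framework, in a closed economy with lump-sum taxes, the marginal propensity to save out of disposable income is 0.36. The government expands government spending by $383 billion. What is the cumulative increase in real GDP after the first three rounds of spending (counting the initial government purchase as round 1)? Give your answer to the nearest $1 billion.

$785 billion

MPC = 1 − MPS = 1 − 0.36 = 0.64.
Round 1 adds ΔG = $383 billion; each later round is MPC = 0.64 times the previous.
After 3 rounds: 383 + 245.12 + 156.8768 = ΔG·(1 − c^3)/(1 − c) = 383 × (1 − 0.262144)/0.36 ≈ $785 billion.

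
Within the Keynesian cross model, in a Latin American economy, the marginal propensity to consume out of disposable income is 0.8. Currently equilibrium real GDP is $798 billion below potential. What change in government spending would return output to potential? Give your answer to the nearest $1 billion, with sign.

+$160 billion

Spending multiplier = 1/(1 − MPC) = 1/(1 − 0.8) = 1/0.2 = 5.
Need ΔY = +$798 billion, so ΔG = ΔY/k = (+$798 billion) × 0.2 ≈ +$160 billion.
The government should increase government spending by $160 billion.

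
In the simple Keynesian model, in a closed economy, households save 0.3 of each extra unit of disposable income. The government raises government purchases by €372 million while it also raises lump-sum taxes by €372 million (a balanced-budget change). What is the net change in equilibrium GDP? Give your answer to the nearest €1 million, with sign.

+€372 million

MPC = 1 − MPS = 1 − 0.3 = 0.7.
Expenditure multiplier = 1/(1 − MPC) = 1/(1 − 0.7) = 1/0.3 ≈ 3.333.
ΔG contributes k·ΔG = (+€372 million) / 0.3 = +€1,240 million.
ΔT of +€372 million changes first-round spending by −c·ΔT = −€260.4 million, contributing k·(−c·ΔT) = (−€260.4 million) / 0.3 = −€868 million.
With ΔG = ΔT and no other leakages, the balanced-budget multiplier is 1, so ΔY = ΔG = +€372 million.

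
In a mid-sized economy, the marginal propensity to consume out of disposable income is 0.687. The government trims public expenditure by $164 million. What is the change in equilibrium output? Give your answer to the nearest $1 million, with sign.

Government-spending multiplier = 1/(1 − MPC) = 1/(1 − 0.687) = 1/0.313 ≈ 3.195.
ΔY = k × ΔG = (−$164 million) / 0.313 ≈ −$524 million.

−$524 million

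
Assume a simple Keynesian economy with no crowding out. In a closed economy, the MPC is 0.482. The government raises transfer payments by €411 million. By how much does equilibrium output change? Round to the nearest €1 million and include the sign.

+€382 million

The transfer change shifts disposable income by +€411 million, so first-round consumption changes by c·ΔTR = 0.482 × (+€411 million) = +€198.102 million.
Expenditure multiplier = 1/(1 − MPC) = 1/(1 − 0.482) = 1/0.518 ≈ 1.931.
The transfer multiplier is c × k ≈ 0.931, so ΔY = k × (c·ΔTR) = (+€198.102 million) / 0.518 ≈ +€382 million.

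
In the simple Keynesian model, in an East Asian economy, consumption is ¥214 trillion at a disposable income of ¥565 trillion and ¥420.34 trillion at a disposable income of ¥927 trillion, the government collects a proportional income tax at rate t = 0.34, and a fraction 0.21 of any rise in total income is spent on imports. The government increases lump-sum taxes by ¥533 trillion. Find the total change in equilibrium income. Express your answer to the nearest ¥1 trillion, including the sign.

MPC = ΔC/ΔYd = (420.34 − 214)/(927 − 565) = 206.34/362 = 0.57.
A lump-sum tax change of +¥533 trillion shifts disposable income by −¥533 trillion; first-round consumption changes by −c × ΔT = −0.57 × (+¥533 trillion) = −¥303.81 trillion.
Expenditure multiplier = 1/(1 − c(1−t) + m) = 1/(1 − 0.57×0.66 + 0.21) = 1/0.8338 ≈ 1.199.
The tax multiplier is −c × k ≈ −0.684, so ΔY = k × (−c·ΔT) = (−¥303.81 trillion) / 0.8338 ≈ −¥364 trillion.

−¥364 trillion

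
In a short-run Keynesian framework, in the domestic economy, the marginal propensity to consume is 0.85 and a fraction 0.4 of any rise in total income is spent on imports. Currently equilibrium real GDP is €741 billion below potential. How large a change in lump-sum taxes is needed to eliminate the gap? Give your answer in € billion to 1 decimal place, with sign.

Spending multiplier = 1/(1 − c + m) = 1/(1 − 0.85 + 0.4) = 1/0.55 ≈ 1.818.
Tax multiplier = −c·k = −0.85/0.55 ≈ −1.545. Need ΔY = +€741 billion, so ΔT = ΔY/(−c·k) = −(+€741 billion) × 0.55 / 0.85 ≈ −€479.5 billion.
The government should cut lump-sum taxes by €479.5 billion.

−€479.5 billion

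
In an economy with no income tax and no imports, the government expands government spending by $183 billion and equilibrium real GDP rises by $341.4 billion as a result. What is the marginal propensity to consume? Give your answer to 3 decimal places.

Implied spending multiplier k = ΔY/ΔG = 341.4/183 ≈ 1.8656.
Since k = 1/(1 − MPC), MPC = 1 − 1/k = 1 − ΔG/ΔY = 1 − 183/341.4 ≈ 0.464.

0.464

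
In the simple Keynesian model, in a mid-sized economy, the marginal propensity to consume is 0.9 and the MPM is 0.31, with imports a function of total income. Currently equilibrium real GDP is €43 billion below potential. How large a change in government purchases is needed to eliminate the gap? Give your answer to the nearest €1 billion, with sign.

Spending multiplier = 1/(1 − c + m) = 1/(1 − 0.9 + 0.31) = 1/0.41 ≈ 2.439.
Need ΔY = +€43 billion, so ΔG = ΔY/k = (+€43 billion) × 0.41 ≈ +€18 billion.
The government should increase government purchases by €18 billion.

+€18 billion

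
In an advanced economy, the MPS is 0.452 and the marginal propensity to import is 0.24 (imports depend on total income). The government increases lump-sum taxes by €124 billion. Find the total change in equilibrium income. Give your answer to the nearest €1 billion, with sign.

MPC = 1 − MPS = 1 − 0.452 = 0.548.
A lump-sum tax change of +€124 billion shifts disposable income by −€124 billion; first-round consumption changes by −c × ΔT = −0.548 × (+€124 billion) = −€67.952 billion.
Expenditure multiplier = 1/(1 − c + m) = 1/(1 − 0.548 + 0.24) = 1/0.692 ≈ 1.445.
The tax multiplier is −c × k ≈ −0.792, so ΔY = k × (−c·ΔT) = (−€67.952 billion) / 0.692 ≈ −€98 billion.

−€98 billion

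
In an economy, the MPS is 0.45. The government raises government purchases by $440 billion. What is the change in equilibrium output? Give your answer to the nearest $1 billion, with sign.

+$978 billion

MPC = 1 − MPS = 1 − 0.45 = 0.55.
Government-spending multiplier = 1/(1 − MPC) = 1/(1 − 0.55) = 1/0.45 ≈ 2.222.
ΔY = k × ΔG = (+$440 billion) / 0.45 ≈ +$978 billion.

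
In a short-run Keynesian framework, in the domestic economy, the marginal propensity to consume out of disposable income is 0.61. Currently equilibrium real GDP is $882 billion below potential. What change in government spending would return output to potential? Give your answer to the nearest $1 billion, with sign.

Spending multiplier = 1/(1 − MPC) = 1/(1 − 0.61) = 1/0.39 ≈ 2.564.
Need ΔY = +$882 billion, so ΔG = ΔY/k = (+$882 billion) × 0.39 ≈ +$344 billion.
The government should increase government spending by $344 billion.

+$344 billion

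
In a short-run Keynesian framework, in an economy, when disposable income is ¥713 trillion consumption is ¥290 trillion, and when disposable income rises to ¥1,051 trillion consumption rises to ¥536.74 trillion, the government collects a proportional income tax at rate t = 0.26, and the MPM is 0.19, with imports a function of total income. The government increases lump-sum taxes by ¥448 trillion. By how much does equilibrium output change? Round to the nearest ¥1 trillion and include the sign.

−¥503 trillion

MPC = ΔC/ΔYd = (536.74 − 290)/(1,051 − 713) = 246.74/338 = 0.73.
A lump-sum tax change of +¥448 trillion shifts disposable income by −¥448 trillion; first-round consumption changes by −c × ΔT = −0.73 × (+¥448 trillion) = −¥327.04 trillion.
Expenditure multiplier = 1/(1 − c(1−t) + m) = 1/(1 − 0.73×0.74 + 0.19) = 1/0.6498 ≈ 1.539.
The tax multiplier is −c × k ≈ −1.123, so ΔY = k × (−c·ΔT) = (−¥327.04 trillion) / 0.6498 ≈ −¥503 trillion.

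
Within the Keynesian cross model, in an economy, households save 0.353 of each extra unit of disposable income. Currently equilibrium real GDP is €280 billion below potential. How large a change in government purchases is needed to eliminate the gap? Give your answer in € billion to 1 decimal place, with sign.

MPC = 1 − MPS = 1 − 0.353 = 0.647.
Spending multiplier = 1/(1 − MPC) = 1/(1 − 0.647) = 1/0.353 ≈ 2.833.
Need ΔY = +€280 billion, so ΔG = ΔY/k = (+€280 billion) × 0.353 ≈ +€98.8 billion.
The government should increase government purchases by €98.8 billion.

+€98.8 billion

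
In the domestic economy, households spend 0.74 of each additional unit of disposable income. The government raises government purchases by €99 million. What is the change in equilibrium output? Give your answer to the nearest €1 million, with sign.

Government-spending multiplier = 1/(1 − MPC) = 1/(1 − 0.74) = 1/0.26 ≈ 3.846.
ΔY = k × ΔG = (+€99 million) / 0.26 ≈ +€381 million.

+€381 million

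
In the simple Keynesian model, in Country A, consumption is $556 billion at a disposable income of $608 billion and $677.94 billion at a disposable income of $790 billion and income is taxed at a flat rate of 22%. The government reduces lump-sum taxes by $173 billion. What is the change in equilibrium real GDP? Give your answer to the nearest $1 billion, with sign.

+$243 billion

MPC = ΔC/ΔYd = (677.94 − 556)/(790 − 608) = 121.94/182 = 0.67.
A lump-sum tax change of −$173 billion shifts disposable income by +$173 billion; first-round consumption changes by −c × ΔT = −0.67 × (−$173 billion) = +$115.91 billion.
Expenditure multiplier = 1/(1 − c(1−t)) = 1/(1 − 0.67×0.78) = 1/0.4774 ≈ 2.095.
The tax multiplier is −c × k ≈ −1.403, so ΔY = k × (−c·ΔT) = (+$115.91 billion) / 0.4774 ≈ +$243 billion.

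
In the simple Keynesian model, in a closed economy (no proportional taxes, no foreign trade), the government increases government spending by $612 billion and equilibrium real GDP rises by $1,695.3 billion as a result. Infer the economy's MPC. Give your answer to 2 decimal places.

Implied spending multiplier k = ΔY/ΔG = 1,695.3/612 ≈ 2.7701.
Since k = 1/(1 − MPC), MPC = 1 − 1/k = 1 − ΔG/ΔY = 1 − 612/1,695.3 ≈ 0.64.

0.64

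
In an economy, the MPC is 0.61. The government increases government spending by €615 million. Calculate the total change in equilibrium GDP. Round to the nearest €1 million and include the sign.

+€1,577 million

Spending multiplier = 1/(1 − MPC) = 1/(1 − 0.61) = 1/0.39 ≈ 2.564.
ΔY = k × ΔG = (+€615 million) / 0.39 ≈ +€1,577 million.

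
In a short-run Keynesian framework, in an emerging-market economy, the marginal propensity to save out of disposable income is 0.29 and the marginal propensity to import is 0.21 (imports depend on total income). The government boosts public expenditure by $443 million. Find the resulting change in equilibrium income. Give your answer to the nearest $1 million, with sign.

MPC = 1 − MPS = 1 − 0.29 = 0.71.
Expenditure multiplier = 1/(1 − c + m) = 1/(1 − 0.71 + 0.21) = 1/0.5 = 2.
ΔY = k × ΔG = (+$443 million) / 0.5 = +$886 million.

+$886 million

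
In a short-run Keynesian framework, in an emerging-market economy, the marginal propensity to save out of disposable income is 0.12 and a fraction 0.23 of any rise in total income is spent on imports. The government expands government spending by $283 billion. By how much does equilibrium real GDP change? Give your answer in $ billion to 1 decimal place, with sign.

MPC = 1 − MPS = 1 − 0.12 = 0.88.
Government-spending multiplier = 1/(1 − c + m) = 1/(1 − 0.88 + 0.23) = 1/0.35 ≈ 2.857.
ΔY = k × ΔG = (+$283 billion) / 0.35 ≈ +$808.6 billion.

+$808.6 billion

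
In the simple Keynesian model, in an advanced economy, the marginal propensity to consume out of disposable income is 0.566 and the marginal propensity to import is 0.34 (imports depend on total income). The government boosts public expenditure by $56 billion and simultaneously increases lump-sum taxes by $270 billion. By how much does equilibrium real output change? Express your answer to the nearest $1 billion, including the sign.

Expenditure multiplier = 1/(1 − c + m) = 1/(1 − 0.566 + 0.34) = 1/0.774 ≈ 1.292.
ΔG contributes k·ΔG = (+$56 billion) / 0.774 ≈ +$72.4 billion.
ΔT of +$270 billion changes first-round spending by −c·ΔT = −$152.82 billion, contributing k·(−c·ΔT) = (−$152.82 billion) / 0.774 ≈ −$197.4 billion.
Net ΔY = k(ΔG − c·ΔT) = (−$96.82 billion) / 0.774 ≈ −$125 billion.

−$125 billion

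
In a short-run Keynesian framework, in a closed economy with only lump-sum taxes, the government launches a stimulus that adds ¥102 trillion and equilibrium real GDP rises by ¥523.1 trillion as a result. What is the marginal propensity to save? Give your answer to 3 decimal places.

0.195

Implied spending multiplier k = ΔY/ΔG = 523.1/102 ≈ 5.1284.
Since k = 1/(1 − MPC), MPC = 1 − 1/k = 1 − ΔG/ΔY = 1 − 102/523.1 ≈ 0.805.
MPS = 1 − MPC = 0.195.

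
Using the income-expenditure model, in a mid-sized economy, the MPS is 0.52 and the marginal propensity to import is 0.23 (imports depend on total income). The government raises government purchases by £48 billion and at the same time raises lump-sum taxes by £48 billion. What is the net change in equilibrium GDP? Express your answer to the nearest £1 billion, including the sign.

MPC = 1 − MPS = 1 − 0.52 = 0.48.
Expenditure multiplier = 1/(1 − c + m) = 1/(1 − 0.48 + 0.23) = 1/0.75 ≈ 1.333.
ΔG contributes k·ΔG = (+£48 billion) / 0.75 = +£64 billion.
ΔT of +£48 billion changes first-round spending by −c·ΔT = −£23.04 billion, contributing k·(−c·ΔT) = (−£23.04 billion) / 0.75 ≈ −£30.7 billion.
Net ΔY = k(ΔG − c·ΔT) = (+£24.96 billion) / 0.75 ≈ +£33 billion.

+£33 billion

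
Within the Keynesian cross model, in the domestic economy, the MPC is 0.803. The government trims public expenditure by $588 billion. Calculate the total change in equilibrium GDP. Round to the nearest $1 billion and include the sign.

−$2,985 billion

Government-spending multiplier = 1/(1 − MPC) = 1/(1 − 0.803) = 1/0.197 ≈ 5.076.
ΔY = k × ΔG = (−$588 billion) / 0.197 ≈ −$2,985 billion.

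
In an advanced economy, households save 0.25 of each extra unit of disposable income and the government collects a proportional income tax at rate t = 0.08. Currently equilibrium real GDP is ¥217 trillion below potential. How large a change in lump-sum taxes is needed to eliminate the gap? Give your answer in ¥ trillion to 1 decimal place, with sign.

MPC = 1 − MPS = 1 − 0.25 = 0.75.
Spending multiplier = 1/(1 − c(1−t)) = 1/(1 − 0.75×0.92) = 1/0.31 ≈ 3.226.
Tax multiplier = −c·k = −0.75/0.31 ≈ −2.419. Need ΔY = +¥217 trillion, so ΔT = ΔY/(−c·k) = −(+¥217 trillion) × 0.31 / 0.75 ≈ −¥89.7 trillion.
The government should cut lump-sum taxes by ¥89.7 trillion.

−¥89.7 trillion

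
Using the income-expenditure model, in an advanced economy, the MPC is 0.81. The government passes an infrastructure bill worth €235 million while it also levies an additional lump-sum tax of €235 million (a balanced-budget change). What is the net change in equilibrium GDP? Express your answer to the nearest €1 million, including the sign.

Expenditure multiplier = 1/(1 − MPC) = 1/(1 − 0.81) = 1/0.19 ≈ 5.263.
ΔG contributes k·ΔG = (+€235 million) / 0.19 ≈ +€1,236.8 million.
ΔT of +€235 million changes first-round spending by −c·ΔT = −€190.35 million, contributing k·(−c·ΔT) = (−€190.35 million) / 0.19 ≈ −€1,001.8 million.
With ΔG = ΔT and no other leakages, the balanced-budget multiplier is 1, so ΔY = ΔG = +€235 million.

+€235 million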